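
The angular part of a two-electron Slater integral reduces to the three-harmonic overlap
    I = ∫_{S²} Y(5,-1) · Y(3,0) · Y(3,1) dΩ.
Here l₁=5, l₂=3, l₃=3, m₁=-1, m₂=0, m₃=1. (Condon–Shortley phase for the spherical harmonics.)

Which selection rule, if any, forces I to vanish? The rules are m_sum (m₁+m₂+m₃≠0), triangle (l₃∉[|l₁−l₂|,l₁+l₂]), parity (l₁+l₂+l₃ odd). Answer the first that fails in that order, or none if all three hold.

parity

m₁+m₂+m₃ = -1 + 0 + 1 = 0  ✓
triangle: |5−3|=2 ≤ l₃=3 ≤ 5+3=8  ✓
parity: l₁+l₂+l₃ = 11 is odd  ✗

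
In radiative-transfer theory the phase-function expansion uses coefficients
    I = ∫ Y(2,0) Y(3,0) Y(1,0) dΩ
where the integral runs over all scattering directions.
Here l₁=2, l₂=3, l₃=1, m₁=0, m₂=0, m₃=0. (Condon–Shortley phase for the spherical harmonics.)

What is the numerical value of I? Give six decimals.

0.247767

m-sum 0 ✓  L=6 even ✓  1≤1≤5 ✓
Π(2lᵢ+1) = 5×7×3 = 105
triangle coeff Δ(2,3,1) = 1/105
Σ_t [2,2]: t=2:+1/4 = 1/4
(3j)²=3/35 [(2 3 1; 0 0 0)], sign=-1
(m-triple is (0,0,0) — same symbol as above.)
⇒ 4πI² = 27/35
I = (+1)√(27/35/(4π)) = 0.24776670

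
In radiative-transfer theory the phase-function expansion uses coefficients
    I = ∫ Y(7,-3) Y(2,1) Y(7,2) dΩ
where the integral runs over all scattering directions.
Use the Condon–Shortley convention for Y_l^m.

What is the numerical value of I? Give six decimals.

-0.123591

m-sum 0 ✓  L=16 even ✓  5≤7≤9 ✓
Π(2lᵢ+1) = 15×5×15 = 1125
triangle coeff Δ(7,2,7) = 1/185640
Σ_t [0,2]: t=0:+1/2419200 t=1:−1/518400 t=2:+1/2419200 = -1/907200
(3j)²=56/3315 [(7 2 7; 0 0 0)], sign=+1
Σ_t [1,2]: t=1:−1/4354560 t=2:+1/1935360 = 1/3483648
(3j)²=125/12376 [(7 2 7; -3 1 2)], sign=-1
⇒ 4πI² = 9375/48841
I = (-1)√(9375/48841/(4π)) = -0.12359145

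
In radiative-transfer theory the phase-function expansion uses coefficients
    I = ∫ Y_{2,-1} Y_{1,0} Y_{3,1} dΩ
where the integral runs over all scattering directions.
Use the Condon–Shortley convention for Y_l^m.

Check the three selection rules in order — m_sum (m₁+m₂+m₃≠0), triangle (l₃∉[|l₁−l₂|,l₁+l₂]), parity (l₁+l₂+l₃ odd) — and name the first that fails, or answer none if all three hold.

Σmᵢ = 0  ✓
l₃∈[|l₁−l₂|,l₁+l₂]=[1,3], have l₃=3  ✓
Σlᵢ = 6 ⇒ even  ✓

none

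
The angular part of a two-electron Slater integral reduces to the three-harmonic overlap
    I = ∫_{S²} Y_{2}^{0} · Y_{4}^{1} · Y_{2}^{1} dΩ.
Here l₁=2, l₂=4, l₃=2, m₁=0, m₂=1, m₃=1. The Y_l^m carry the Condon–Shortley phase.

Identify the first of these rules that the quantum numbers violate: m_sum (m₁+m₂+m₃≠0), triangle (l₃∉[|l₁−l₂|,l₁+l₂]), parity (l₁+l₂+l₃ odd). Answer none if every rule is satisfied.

azimuthal sum: 0 + 1 + 1 = 2  ✗
2 ≤ 2 ≤ 6 (triangle on l)
L = 2 + 4 + 2 = 8 (even)

m_sum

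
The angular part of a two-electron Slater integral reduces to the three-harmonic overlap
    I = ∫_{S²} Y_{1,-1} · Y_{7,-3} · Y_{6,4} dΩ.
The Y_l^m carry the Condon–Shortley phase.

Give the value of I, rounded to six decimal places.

m-sum 0 ✓  L=14 even ✓  6≤6≤8 ✓
Π(2lᵢ+1) = 3×15×13 = 585
triangle coeff Δ(1,7,6) = 1/1365
Σ_t [1,1]: t=1:−1/518400 = -1/518400
(3j)²=7/195 [(1 7 6; 0 0 0)], sign=-1
Σ_t [2,2]: t=2:+1/14515200 = 1/14515200
(3j)²=2/455 [(1 7 6; -1 -3 4)], sign=+1
⇒ 4πI² = 6/65
I = (-1)√(6/65/(4π)) = -0.08570655

-0.085707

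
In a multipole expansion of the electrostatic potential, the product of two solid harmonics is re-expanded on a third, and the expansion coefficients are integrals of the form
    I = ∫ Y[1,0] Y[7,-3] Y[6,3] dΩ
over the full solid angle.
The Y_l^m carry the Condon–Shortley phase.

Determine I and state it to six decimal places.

m-sum 0 ✓  L=14 even ✓  6≤6≤8 ✓
Π(2lᵢ+1) = 3×15×13 = 585
triangle coeff Δ(1,7,6) = 1/1365
Σ_t [1,1]: t=1:−1/518400 = -1/518400
(3j)²=7/195 [(1 7 6; 0 0 0)], sign=-1
Σ_t [1,1]: t=1:−1/2177280 = -1/2177280
(3j)²=8/273 [(1 7 6; 0 -3 3)], sign=+1
⇒ 4πI² = 8/13
I = (-1)√(8/13/(4π)) = -0.22129336

-0.221293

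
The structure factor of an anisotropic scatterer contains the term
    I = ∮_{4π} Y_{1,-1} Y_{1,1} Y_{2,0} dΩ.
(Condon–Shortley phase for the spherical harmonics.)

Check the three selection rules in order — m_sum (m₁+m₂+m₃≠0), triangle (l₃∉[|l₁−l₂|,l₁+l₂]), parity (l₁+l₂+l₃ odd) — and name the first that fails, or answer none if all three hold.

none

m₁+m₂+m₃ = -1 + 1 + 0 = 0  ✓
triangle: |1−1|=0 ≤ l₃=2 ≤ 1+1=2  ✓
parity: l₁+l₂+l₃ = 4 is even  ✓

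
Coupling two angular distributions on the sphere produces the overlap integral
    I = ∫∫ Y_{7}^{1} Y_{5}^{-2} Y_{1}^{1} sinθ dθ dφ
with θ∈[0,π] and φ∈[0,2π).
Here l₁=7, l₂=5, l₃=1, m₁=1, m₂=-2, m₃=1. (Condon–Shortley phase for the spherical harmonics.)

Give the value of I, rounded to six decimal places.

0.000000

l₃=1 ∉ [2,12] — triangle fails ⇒ I = 0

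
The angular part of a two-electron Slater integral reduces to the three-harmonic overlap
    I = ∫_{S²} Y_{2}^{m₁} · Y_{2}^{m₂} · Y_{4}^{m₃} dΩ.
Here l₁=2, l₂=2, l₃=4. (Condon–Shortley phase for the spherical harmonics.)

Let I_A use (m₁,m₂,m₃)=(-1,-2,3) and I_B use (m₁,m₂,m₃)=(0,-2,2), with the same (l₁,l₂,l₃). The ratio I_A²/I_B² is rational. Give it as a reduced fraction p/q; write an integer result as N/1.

7/3

l's match ⇒ only the (l;m) 3-j factors differ between A and B.
A: triangle coeff Δ(2,2,4) = 1/630; Σ_t [0,0]: t=0:+1/144 = 1/144; (3j)²=1/18 [(2 2 4; -1 -2 3)], sign=-1
B: triangle coeff Δ(2,2,4) = 1/630; Σ_t [0,0]: t=0:+1/96 = 1/96; (3j)²=1/42 [(2 2 4; 0 -2 2)], sign=+1
I_A²/I_B² = (1/18)/(1/42) = 7/3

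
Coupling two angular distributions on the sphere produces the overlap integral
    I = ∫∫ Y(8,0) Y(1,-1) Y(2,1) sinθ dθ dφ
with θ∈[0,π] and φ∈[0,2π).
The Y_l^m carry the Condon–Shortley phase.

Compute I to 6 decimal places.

0.000000

l₃=2 ∉ [7,9] — triangle fails ⇒ I = 0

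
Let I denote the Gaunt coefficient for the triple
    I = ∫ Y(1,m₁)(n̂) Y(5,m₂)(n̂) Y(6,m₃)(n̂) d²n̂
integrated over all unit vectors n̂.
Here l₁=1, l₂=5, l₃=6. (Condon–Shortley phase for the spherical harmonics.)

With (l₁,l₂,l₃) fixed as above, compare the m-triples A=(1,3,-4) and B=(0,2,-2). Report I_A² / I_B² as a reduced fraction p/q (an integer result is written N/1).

45/32

l's match ⇒ only the (l;m) 3-j factors differ between A and B.
A: triangle coeff Δ(1,5,6) = 1/858; Σ_t [0,0]: t=0:+1/161280 = 1/161280; (3j)²=15/286 [(1 5 6; 1 3 -4)], sign=+1
B: triangle coeff Δ(1,5,6) = 1/858; Σ_t [0,0]: t=0:+1/30240 = 1/30240; (3j)²=16/429 [(1 5 6; 0 2 -2)], sign=+1
I_A²/I_B² = (15/286)/(16/429) = 45/32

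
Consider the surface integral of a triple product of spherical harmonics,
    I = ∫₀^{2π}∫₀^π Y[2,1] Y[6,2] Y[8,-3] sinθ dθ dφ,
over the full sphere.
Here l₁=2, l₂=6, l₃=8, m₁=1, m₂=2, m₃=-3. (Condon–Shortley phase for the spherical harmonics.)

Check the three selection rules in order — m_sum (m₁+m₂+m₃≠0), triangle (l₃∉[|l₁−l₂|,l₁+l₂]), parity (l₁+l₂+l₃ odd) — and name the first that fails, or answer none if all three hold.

azimuthal sum: 1 + 2 − 3 = 0  ✓
4 ≤ 8 ≤ 8 (triangle on l)  ✓
L = 2 + 6 + 8 = 16 (even)  ✓

none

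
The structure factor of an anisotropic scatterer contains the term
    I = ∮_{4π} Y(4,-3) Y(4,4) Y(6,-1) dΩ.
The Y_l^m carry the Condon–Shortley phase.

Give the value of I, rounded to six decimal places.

0.065188

m-sum 0 ✓  L=14 even ✓  0≤6≤8 ✓
Π(2lᵢ+1) = 9×9×13 = 1053
triangle coeff Δ(4,4,6) = 1/1261260
Σ_t [0,2]: t=0:+1/4608 t=1:−1/1296 t=2:+1/4608 = -7/20736
(3j)²=20/1287 [(4 4 6; 0 0 0)], sign=-1
Σ_t [2,2]: t=2:+1/172800 = 1/172800
(3j)²=7/2145 [(4 4 6; -3 4 -1)], sign=-1
⇒ 4πI² = 84/1573
I = (+1)√(84/1573/(4π)) = 0.06518840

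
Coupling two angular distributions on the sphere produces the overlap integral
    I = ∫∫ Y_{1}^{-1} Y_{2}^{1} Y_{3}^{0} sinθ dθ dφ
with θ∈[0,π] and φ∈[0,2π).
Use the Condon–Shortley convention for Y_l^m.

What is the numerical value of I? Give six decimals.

Rules hold: Σm=0, L=6 even, 1≤3≤3.
N = 3·5·7 = 105
Δ = 0!·2!·4!/7! = 1/105
Racah Σ t=0..0: t=0:+1/4 = 1/4
⇒ 3j(1 2 3; 0 0 0)² = 3/35, sgn -1
Racah Σ t=0..0: t=0:+1/12 = 1/12
⇒ 3j(1 2 3; -1 1 0)² = 1/35, sgn -1
4πI² = N·(3j₀)²·(3jₘ)² = 9/35
I = +1·√(0.257143/4π) = 0.14304817

0.143048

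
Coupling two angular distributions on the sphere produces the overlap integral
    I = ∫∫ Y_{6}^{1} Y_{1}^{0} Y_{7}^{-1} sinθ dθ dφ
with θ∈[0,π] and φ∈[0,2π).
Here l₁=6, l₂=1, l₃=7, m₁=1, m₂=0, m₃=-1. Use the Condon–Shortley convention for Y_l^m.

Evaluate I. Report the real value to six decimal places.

Rules hold: Σm=0, L=14 even, 5≤7≤7.
N = 13·3·15 = 585
Δ = 0!·12!·2!/15! = 1/1365
Racah Σ t=0..0: t=0:+1/518400 = 1/518400
⇒ 3j(6 1 7; 0 0 0)² = 7/195, sgn -1
Racah Σ t=0..0: t=0:+1/604800 = 1/604800
⇒ 3j(6 1 7; 1 0 -1)² = 16/455, sgn +1
4πI² = N·(3j₀)²·(3jₘ)² = 48/65
I = -1·√(0.738462/4π) = -0.24241473

-0.242415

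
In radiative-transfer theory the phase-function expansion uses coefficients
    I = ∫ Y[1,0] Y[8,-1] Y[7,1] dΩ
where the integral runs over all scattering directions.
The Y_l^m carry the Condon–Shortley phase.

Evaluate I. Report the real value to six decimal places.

-0.242860

Rules hold: Σm=0, L=16 even, 7≤7≤9.
N = 3·17·15 = 765
Δ = 2!·0!·14!/17! = 1/2040
Racah Σ t=1..1: t=1:−1/25401600 = -1/25401600
⇒ 3j(1 8 7; 0 0 0)² = 8/255, sgn +1
Racah Σ t=1..1: t=1:−1/29030400 = -1/29030400
⇒ 3j(1 8 7; 0 -1 1)² = 21/680, sgn -1
4πI² = N·(3j₀)²·(3jₘ)² = 63/85
I = -1·√(0.741176/4π) = -0.24285994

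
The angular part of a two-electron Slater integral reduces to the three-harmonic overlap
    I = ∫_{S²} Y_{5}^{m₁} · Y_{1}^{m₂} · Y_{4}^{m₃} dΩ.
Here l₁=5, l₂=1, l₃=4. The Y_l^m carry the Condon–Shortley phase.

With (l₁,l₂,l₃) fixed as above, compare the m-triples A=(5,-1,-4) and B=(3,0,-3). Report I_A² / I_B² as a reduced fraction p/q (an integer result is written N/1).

45/16

Same 5,1,4: normalisation and zero-m 3j drop out of the ratio.
A: Δ: 2! 8! 0! / 11! → 1/495; sum: t=0:+1/80640 = 1/80640; 3j²(5 1 4; 5 -1 -4) = Δ·Π!·Σ² = 1/11  (sign +1)
B: Δ: 2! 8! 0! / 11! → 1/495; sum: t=1:−1/5040 = -1/5040; 3j²(5 1 4; 3 0 -3) = Δ·Π!·Σ² = 16/495  (sign +1)
I_A²/I_B² = (1/11)/(16/495) = 45/16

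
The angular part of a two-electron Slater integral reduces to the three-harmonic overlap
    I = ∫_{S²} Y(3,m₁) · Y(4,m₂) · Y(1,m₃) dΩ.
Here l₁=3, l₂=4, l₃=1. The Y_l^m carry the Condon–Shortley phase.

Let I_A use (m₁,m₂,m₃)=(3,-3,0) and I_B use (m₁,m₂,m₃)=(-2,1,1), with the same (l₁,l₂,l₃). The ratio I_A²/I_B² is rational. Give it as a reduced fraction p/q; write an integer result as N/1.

Same 3,4,1: normalisation and zero-m 3j drop out of the ratio.
A: Δ: 6! 0! 2! / 9! → 1/252; sum: t=0:+1/720 = 1/720; 3j²(3 4 1; 3 -3 0) = Δ·Π!·Σ² = 1/36  (sign -1)
B: Δ: 6! 0! 2! / 9! → 1/252; sum: t=5:−1/240 = -1/240; 3j²(3 4 1; -2 1 1) = Δ·Π!·Σ² = 1/84  (sign -1)
I_A²/I_B² = (1/36)/(1/84) = 7/3

7/3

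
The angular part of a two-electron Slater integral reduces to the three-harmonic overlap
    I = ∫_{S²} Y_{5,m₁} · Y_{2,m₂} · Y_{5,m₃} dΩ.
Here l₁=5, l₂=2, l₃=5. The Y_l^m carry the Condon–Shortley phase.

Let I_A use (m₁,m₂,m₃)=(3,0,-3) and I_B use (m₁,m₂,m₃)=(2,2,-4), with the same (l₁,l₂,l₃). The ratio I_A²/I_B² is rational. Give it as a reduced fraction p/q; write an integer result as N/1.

1/72

Same 5,2,5: normalisation and zero-m 3j drop out of the ratio.
A: Δ: 2! 8! 2! / 13! → 1/38610; sum: t=0:+1/5760 t=1:−1/5040 t=2:+1/161280 = -1/53760; 3j²(5 2 5; 3 0 -3) = Δ·Π!·Σ² = 1/4290  (sign -1)
B: Δ: 2! 8! 2! / 13! → 1/38610; sum: t=2:+1/20160 = 1/20160; 3j²(5 2 5; 2 2 -4) = Δ·Π!·Σ² = 12/715  (sign -1)
I_A²/I_B² = (1/4290)/(12/715) = 1/72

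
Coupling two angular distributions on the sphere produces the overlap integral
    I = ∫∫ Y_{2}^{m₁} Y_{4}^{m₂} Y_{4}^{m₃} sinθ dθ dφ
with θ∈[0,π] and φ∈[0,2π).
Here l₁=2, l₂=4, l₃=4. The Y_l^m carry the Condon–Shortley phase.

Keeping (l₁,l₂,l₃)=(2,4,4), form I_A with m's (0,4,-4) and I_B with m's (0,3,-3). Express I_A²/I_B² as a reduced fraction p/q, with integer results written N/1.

16/1

l's match ⇒ only the (l;m) 3-j factors differ between A and B.
A: triangle coeff Δ(2,4,4) = 1/13860; Σ_t [2,2]: t=2:+1/2880 = 1/2880; (3j)²=28/495 [(2 4 4; 0 4 -4)], sign=+1
B: triangle coeff Δ(2,4,4) = 1/13860; Σ_t [1,2]: t=1:−1/720 t=2:+1/480 = 1/1440; (3j)²=7/1980 [(2 4 4; 0 3 -3)], sign=-1
I_A²/I_B² = (28/495)/(7/1980) = 16/1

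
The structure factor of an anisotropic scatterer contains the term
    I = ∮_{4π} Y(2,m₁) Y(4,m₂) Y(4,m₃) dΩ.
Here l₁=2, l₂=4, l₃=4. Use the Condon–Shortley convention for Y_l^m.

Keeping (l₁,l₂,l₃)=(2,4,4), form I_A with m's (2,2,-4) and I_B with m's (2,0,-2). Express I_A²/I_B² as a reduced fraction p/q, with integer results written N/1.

14/45

Same 2,4,4: normalisation and zero-m 3j drop out of the ratio.
A: Δ: 2! 2! 6! / 11! → 1/13860; sum: t=0:+1/2880 = 1/2880; 3j²(2 4 4; 2 2 -4) = Δ·Π!·Σ² = 2/165  (sign +1)
B: Δ: 2! 2! 6! / 11! → 1/13860; sum: t=0:+1/192 = 1/192; 3j²(2 4 4; 2 0 -2) = Δ·Π!·Σ² = 3/77  (sign +1)
I_A²/I_B² = (2/165)/(3/77) = 14/45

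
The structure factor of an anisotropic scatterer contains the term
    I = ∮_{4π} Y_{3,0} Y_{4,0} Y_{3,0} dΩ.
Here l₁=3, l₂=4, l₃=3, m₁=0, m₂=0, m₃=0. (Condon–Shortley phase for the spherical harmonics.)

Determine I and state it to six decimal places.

Checks pass: Σm=0; 10 even; l₃=3∈[1,7].
(2·3+1)(2·4+1)(2·3+1) = 441
Δ: 4! 2! 4! / 11! → 1/34650
sum: t=1:−1/72 t=2:+1/16 t=3:−1/72 = 5/144
3j²(3 4 3; 0 0 0) = Δ·Π!·Σ² = 2/77  (sign -1)
(m-triple is (0,0,0) — same symbol as above.)
combine: 4πI² = 441·2/77·2/77 = 36/121
take √, sign +1: I = 0.15386989

0.153870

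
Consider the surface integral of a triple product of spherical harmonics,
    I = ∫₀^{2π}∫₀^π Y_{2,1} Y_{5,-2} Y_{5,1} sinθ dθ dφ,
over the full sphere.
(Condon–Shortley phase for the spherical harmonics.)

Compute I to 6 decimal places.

0.104819

Checks pass: Σm=0; 12 even; l₃=5∈[3,7].
(2·2+1)(2·5+1)(2·5+1) = 605
Δ: 2! 2! 8! / 13! → 1/38610
sum: t=0:+1/2880 t=1:−1/576 t=2:+1/2880 = -1/960
3j²(2 5 5; 0 0 0) = Δ·Π!·Σ² = 10/429  (sign +1)
sum: t=0:+1/1440 t=1:−1/2880 = 1/2880
3j²(2 5 5; 1 -2 1) = Δ·Π!·Σ² = 7/715  (sign +1)
combine: 4πI² = 605·10/429·7/715 = 70/507
take √, sign +1: I = 0.10481902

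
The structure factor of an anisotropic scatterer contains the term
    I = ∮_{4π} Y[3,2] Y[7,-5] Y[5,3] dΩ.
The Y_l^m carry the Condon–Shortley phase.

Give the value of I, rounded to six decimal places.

Σlᵢ=15 odd — θ-integrand is odd under cosθ→−cosθ; I=0

0.000000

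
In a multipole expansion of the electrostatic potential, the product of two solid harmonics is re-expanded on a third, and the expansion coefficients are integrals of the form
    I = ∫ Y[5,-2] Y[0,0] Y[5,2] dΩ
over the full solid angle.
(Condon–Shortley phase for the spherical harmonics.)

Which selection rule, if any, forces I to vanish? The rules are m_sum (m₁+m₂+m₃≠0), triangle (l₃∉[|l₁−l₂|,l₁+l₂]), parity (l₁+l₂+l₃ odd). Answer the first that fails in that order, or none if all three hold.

m₁+m₂+m₃ = -2 + 0 + 2 = 0  ✓
triangle: |5−0|=5 ≤ l₃=5 ≤ 5+0=5  ✓
parity: l₁+l₂+l₃ = 10 is even  ✓

none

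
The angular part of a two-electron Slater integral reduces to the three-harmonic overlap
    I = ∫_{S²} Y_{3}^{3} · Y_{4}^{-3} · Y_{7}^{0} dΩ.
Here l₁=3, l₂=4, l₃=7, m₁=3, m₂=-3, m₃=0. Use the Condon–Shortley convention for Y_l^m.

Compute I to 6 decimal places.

0.017827

Checks pass: Σm=0; 14 even; l₃=7∈[1,7].
(2·3+1)(2·4+1)(2·7+1) = 945
Δ: 0! 6! 8! / 15! → 1/45045
sum: t=0:+1/20736 = 1/20736
3j²(3 4 7; 0 0 0) = Δ·Π!·Σ² = 35/1287  (sign -1)
sum: t=0:+1/3628800 = 1/3628800
3j²(3 4 7; 3 -3 0) = Δ·Π!·Σ² = 1/6435  (sign -1)
combine: 4πI² = 945·35/1287·1/6435 = 245/61347
take √, sign +1: I = 0.01782713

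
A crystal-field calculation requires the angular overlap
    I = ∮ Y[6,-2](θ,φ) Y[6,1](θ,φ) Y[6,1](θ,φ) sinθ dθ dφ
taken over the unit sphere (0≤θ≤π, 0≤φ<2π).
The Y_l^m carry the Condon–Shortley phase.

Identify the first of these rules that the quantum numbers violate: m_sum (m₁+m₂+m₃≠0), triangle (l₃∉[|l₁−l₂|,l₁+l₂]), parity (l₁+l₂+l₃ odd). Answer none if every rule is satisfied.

m₁+m₂+m₃ = -2 + 1 + 1 = 0  ✓
triangle: |6−6|=0 ≤ l₃=6 ≤ 6+6=12  ✓
parity: l₁+l₂+l₃ = 18 is even  ✓

none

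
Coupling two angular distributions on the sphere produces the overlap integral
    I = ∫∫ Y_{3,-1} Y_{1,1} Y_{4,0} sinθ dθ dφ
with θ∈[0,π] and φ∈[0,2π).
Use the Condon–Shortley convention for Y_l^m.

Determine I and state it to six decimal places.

m-sum 0 ✓  L=8 even ✓  2≤4≤4 ✓
Π(2lᵢ+1) = 7×3×9 = 189
triangle coeff Δ(3,1,4) = 1/252
Σ_t [0,0]: t=0:+1/36 = 1/36
(3j)²=4/63 [(3 1 4; 0 0 0)], sign=+1
Σ_t [0,0]: t=0:+1/96 = 1/96
(3j)²=1/42 [(3 1 4; -1 1 0)], sign=+1
⇒ 4πI² = 2/7
I = (+1)√(2/7/(4π)) = 0.15078601

0.150786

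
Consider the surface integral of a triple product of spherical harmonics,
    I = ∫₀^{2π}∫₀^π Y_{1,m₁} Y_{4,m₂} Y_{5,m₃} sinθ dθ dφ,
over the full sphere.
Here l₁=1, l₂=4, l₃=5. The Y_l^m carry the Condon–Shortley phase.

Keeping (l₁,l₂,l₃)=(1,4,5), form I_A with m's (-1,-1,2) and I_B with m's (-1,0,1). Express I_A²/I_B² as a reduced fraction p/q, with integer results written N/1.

Shared (l₁,l₂,l₃)=(1,4,5): N and (l;000)² cancel in I_A²/I_B².
A: Δ = 0!·2!·8!/11! = 1/495; Racah Σ t=0..0: t=0:+1/1440 = 1/1440; ⇒ 3j(1 4 5; -1 -1 2)² = 7/165, sgn -1
B: Δ = 0!·2!·8!/11! = 1/495; Racah Σ t=0..0: t=0:+1/1152 = 1/1152; ⇒ 3j(1 4 5; -1 0 1)² = 1/33, sgn +1
I_A²/I_B² = (7/165)/(1/33) = 7/5

7/5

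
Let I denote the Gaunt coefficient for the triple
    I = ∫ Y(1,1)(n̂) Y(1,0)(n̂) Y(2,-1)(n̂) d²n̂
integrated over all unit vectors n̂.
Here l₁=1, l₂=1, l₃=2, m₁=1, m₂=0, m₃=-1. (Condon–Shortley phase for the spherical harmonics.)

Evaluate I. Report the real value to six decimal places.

Checks pass: Σm=0; 4 even; l₃=2∈[0,2].
(2·1+1)(2·1+1)(2·2+1) = 45
Δ: 0! 2! 2! / 5! → 1/30
sum: t=0:+1/1 = 1/1
3j²(1 1 2; 0 0 0) = Δ·Π!·Σ² = 2/15  (sign +1)
sum: t=0:+1/2 = 1/2
3j²(1 1 2; 1 0 -1) = Δ·Π!·Σ² = 1/10  (sign -1)
combine: 4πI² = 45·2/15·1/10 = 3/5
take √, sign -1: I = -0.21850969

-0.218510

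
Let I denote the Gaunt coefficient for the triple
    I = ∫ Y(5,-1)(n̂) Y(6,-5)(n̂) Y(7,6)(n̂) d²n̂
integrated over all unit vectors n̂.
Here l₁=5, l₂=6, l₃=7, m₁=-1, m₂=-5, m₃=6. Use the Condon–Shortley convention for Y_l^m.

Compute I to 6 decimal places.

-0.141904

Rules hold: Σm=0, L=18 even, 1≤7≤11.
N = 11·13·15 = 2145
Δ = 4!·6!·8!/19! = 1/174594420
Racah Σ t=0..4: t=0:+1/4147200 t=1:−1/207360 t=2:+1/82944 t=3:−1/207360 t=4:+1/4147200 = 1/345600
⇒ 3j(5 6 7; 0 0 0)² = 420/46189, sgn -1
Racah Σ t=0..1: t=0:+1/87091200 t=1:−1/29030400 = -1/43545600
⇒ 3j(5 6 7; -1 -5 6)² = 88/6783, sgn +1
4πI² = N·(3j₀)²·(3jₘ)² = 26400/104329
I = -1·√(0.253046/4π) = -0.14190396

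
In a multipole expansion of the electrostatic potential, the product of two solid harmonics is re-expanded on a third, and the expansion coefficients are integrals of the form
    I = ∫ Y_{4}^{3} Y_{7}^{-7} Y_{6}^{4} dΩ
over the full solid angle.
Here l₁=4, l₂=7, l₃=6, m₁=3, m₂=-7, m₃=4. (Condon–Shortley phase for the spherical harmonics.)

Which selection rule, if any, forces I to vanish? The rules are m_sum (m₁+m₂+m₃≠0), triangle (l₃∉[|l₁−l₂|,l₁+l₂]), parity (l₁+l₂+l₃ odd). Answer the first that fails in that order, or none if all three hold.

m₁+m₂+m₃ = 3 − 7 + 4 = 0  ✓
triangle: |4−7|=3 ≤ l₃=6 ≤ 4+7=11  ✓
parity: l₁+l₂+l₃ = 17 is odd  ✗

parity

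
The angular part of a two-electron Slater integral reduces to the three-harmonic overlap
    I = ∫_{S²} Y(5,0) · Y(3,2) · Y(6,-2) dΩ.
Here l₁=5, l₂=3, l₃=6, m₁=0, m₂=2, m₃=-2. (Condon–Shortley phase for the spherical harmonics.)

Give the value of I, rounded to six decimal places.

Checks pass: Σm=0; 14 even; l₃=6∈[2,8].
(2·5+1)(2·3+1)(2·6+1) = 1001
Δ: 2! 8! 4! / 15! → 1/675675
sum: t=0:+1/8640 t=1:−1/2304 t=2:+1/8640 = -7/34560
3j²(5 3 6; 0 0 0) = Δ·Π!·Σ² = 7/429  (sign -1)
sum: t=1:−1/13824 t=2:+1/8640 = 1/23040
3j²(5 3 6; 0 2 -2) = Δ·Π!·Σ² = 2/429  (sign +1)
combine: 4πI² = 1001·7/429·2/429 = 98/1287
take √, sign -1: I = -0.07784287

-0.077843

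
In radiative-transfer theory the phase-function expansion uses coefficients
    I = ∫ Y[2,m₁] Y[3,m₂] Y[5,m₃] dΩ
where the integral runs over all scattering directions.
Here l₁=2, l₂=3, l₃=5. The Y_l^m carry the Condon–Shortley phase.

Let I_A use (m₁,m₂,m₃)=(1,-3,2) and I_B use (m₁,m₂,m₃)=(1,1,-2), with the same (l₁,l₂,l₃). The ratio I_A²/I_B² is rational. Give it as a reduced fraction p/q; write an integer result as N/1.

Same 2,3,5: normalisation and zero-m 3j drop out of the ratio.
A: Δ: 0! 4! 6! / 11! → 1/2310; sum: t=0:+1/4320 = 1/4320; 3j²(2 3 5; 1 -3 2) = Δ·Π!·Σ² = 1/330  (sign -1)
B: Δ: 0! 4! 6! / 11! → 1/2310; sum: t=0:+1/288 = 1/288; 3j²(2 3 5; 1 1 -2) = Δ·Π!·Σ² = 1/22  (sign -1)
I_A²/I_B² = (1/330)/(1/22) = 1/15

1/15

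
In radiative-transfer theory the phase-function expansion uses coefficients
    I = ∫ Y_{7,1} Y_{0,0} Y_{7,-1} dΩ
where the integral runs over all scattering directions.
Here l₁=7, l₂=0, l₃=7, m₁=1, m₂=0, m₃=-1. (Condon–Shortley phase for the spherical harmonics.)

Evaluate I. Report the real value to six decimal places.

-0.282095

Rules hold: Σm=0, L=14 even, 7≤7≤7.
N = 15·1·15 = 225
Δ = 0!·14!·0!/15! = 1/15
Racah Σ t=0..0: t=0:+1/25401600 = 1/25401600
⇒ 3j(7 0 7; 0 0 0)² = 1/15, sgn -1
Racah Σ t=0..0: t=0:+1/29030400 = 1/29030400
⇒ 3j(7 0 7; 1 0 -1)² = 1/15, sgn +1
4πI² = N·(3j₀)²·(3jₘ)² = 1/1
I = -1·√(1/4π) = -0.28209479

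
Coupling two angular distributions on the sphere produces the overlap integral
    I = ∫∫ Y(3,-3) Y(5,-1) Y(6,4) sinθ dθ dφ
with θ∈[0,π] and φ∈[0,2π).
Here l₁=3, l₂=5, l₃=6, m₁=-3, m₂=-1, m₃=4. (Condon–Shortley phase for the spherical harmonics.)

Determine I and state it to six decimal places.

Checks pass: Σm=0; 14 even; l₃=6∈[2,8].
(2·3+1)(2·5+1)(2·6+1) = 1001
Δ: 2! 4! 8! / 15! → 1/675675
sum: t=0:+1/8640 t=1:−1/2304 t=2:+1/8640 = -7/34560
3j²(3 5 6; 0 0 0) = Δ·Π!·Σ² = 7/429  (sign -1)
sum: t=2:+1/69120 = 1/69120
3j²(3 5 6; -3 -1 4) = Δ·Π!·Σ² = 4/143  (sign +1)
combine: 4πI² = 1001·7/429·4/143 = 196/429
take √, sign -1: I = -0.19067531

-0.190675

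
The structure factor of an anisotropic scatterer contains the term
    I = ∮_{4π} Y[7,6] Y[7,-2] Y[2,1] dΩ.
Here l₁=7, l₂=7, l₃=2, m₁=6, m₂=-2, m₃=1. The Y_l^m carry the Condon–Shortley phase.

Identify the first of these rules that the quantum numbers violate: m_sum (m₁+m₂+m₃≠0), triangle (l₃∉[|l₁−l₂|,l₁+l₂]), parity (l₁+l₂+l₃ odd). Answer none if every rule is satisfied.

m₁+m₂+m₃ = 6 − 2 + 1 = 5  ✗
triangle: |7−7|=0 ≤ l₃=2 ≤ 7+7=14
parity: l₁+l₂+l₃ = 16 is even

m_sum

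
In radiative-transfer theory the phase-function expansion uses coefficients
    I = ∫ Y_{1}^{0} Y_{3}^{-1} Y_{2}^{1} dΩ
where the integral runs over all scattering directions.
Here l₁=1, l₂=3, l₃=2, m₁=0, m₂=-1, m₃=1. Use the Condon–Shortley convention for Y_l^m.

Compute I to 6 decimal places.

-0.233597

m-sum 0 ✓  L=6 even ✓  2≤2≤4 ✓
Π(2lᵢ+1) = 3×7×5 = 105
triangle coeff Δ(1,3,2) = 1/105
Σ_t [1,1]: t=1:−1/4 = -1/4
(3j)²=3/35 [(1 3 2; 0 0 0)], sign=-1
Σ_t [1,1]: t=1:−1/6 = -1/6
(3j)²=8/105 [(1 3 2; 0 -1 1)], sign=+1
⇒ 4πI² = 24/35
I = (-1)√(24/35/(4π)) = -0.23359668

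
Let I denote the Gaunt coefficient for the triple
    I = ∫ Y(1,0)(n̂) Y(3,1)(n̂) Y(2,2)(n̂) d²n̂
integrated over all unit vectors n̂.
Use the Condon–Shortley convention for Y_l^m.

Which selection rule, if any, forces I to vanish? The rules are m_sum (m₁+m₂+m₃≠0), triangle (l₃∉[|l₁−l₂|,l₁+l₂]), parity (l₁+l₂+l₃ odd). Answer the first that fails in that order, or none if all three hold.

m_sum

m₁+m₂+m₃ = 0 + 1 + 2 = 3  ✗
triangle: |1−3|=2 ≤ l₃=2 ≤ 1+3=4
parity: l₁+l₂+l₃ = 6 is even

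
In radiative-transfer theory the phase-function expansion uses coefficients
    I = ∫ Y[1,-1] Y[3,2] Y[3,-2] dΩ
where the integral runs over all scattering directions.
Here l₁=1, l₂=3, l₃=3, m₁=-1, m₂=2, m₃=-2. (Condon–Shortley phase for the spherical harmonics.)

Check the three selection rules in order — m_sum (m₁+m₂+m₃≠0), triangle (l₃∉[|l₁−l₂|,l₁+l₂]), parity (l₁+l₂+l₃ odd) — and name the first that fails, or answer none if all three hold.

m₁+m₂+m₃ = -1 + 2 − 2 = -1  ✗
triangle: |1−3|=2 ≤ l₃=3 ≤ 1+3=4
parity: l₁+l₂+l₃ = 7 is odd

m_sum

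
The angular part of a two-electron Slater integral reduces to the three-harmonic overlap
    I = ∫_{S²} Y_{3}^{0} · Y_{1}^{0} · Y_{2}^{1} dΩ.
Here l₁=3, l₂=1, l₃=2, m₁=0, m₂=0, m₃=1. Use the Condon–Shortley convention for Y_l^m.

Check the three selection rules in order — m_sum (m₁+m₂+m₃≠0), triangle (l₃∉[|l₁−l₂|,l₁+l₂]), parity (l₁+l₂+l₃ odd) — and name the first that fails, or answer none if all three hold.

azimuthal sum: 0 + 0 + 1 = 1  ✗
2 ≤ 2 ≤ 4 (triangle on l)
L = 3 + 1 + 2 = 6 (even)

m_sum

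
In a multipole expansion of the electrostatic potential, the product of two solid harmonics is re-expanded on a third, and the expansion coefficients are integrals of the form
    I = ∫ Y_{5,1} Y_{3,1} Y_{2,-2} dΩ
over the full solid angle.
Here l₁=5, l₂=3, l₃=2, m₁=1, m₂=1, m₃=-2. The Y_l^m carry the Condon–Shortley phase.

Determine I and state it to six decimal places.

Rules hold: Σm=0, L=10 even, 2≤2≤8.
N = 11·7·5 = 385
Δ = 6!·4!·0!/11! = 1/2310
Racah Σ t=3..3: t=3:−1/144 = -1/144
⇒ 3j(5 3 2; 0 0 0)² = 10/231, sgn -1
Racah Σ t=4..4: t=4:+1/1152 = 1/1152
⇒ 3j(5 3 2; 1 1 -2)² = 1/154, sgn +1
4πI² = N·(3j₀)²·(3jₘ)² = 25/231
I = -1·√(0.108225/4π) = -0.09280237

-0.092802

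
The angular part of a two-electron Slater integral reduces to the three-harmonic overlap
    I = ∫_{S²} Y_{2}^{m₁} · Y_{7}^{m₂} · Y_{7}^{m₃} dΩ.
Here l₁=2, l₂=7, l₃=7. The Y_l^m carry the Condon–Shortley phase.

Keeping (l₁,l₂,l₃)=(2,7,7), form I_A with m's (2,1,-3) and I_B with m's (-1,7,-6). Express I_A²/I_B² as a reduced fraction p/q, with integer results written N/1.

Same 2,7,7: normalisation and zero-m 3j drop out of the ratio.
A: Δ: 2! 2! 12! / 17! → 1/185640; sum: t=0:+1/3870720 = 1/3870720; 3j²(2 7 7; 2 1 -3) = Δ·Π!·Σ² = 135/6188  (sign +1)
B: Δ: 2! 2! 12! / 17! → 1/185640; sum: t=2:+1/958003200 = 1/958003200; 3j²(2 7 7; -1 7 -6) = Δ·Π!·Σ² = 13/680  (sign -1)
I_A²/I_B² = (135/6188)/(13/680) = 1350/1183

1350/1183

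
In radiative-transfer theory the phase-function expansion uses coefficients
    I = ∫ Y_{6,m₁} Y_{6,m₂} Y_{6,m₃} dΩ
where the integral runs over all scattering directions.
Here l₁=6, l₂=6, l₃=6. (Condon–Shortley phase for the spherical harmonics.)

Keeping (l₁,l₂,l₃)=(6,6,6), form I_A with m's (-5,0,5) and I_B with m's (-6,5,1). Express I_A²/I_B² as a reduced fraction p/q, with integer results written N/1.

Shared (l₁,l₂,l₃)=(6,6,6): N and (l;000)² cancel in I_A²/I_B².
A: Δ = 6!·6!·6!/19! = 1/325909584; Racah Σ t=5..6: t=5:−1/10368000 t=6:+1/62208000 = -1/12441600; ⇒ 3j(6 6 6; -5 0 5)² = 275/16796, sgn +1
B: Δ = 6!·6!·6!/19! = 1/325909584; Racah Σ t=6..6: t=6:+1/62208000 = 1/62208000; ⇒ 3j(6 6 6; -6 5 1)² = 77/8398, sgn -1
I_A²/I_B² = (275/16796)/(77/8398) = 25/14

25/14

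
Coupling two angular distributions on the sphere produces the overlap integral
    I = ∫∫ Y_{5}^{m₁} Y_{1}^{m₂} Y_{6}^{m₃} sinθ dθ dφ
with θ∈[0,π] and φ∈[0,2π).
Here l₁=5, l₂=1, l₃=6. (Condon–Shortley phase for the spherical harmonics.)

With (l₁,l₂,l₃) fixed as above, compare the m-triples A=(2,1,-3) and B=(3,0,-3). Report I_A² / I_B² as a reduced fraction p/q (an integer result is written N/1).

4/3

l's match ⇒ only the (l;m) 3-j factors differ between A and B.
A: triangle coeff Δ(5,1,6) = 1/858; Σ_t [0,0]: t=0:+1/60480 = 1/60480; (3j)²=6/143 [(5 1 6; 2 1 -3)], sign=-1
B: triangle coeff Δ(5,1,6) = 1/858; Σ_t [0,0]: t=0:+1/80640 = 1/80640; (3j)²=9/286 [(5 1 6; 3 0 -3)], sign=-1
I_A²/I_B² = (6/143)/(9/286) = 4/3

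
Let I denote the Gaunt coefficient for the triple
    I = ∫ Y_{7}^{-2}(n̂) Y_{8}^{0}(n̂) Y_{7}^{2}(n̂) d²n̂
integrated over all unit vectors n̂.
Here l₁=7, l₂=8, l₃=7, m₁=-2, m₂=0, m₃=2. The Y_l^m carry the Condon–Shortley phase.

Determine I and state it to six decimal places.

m-sum 0 ✓  L=22 even ✓  1≤7≤15 ✓
Π(2lᵢ+1) = 15×17×15 = 3825
triangle coeff Δ(7,8,7) = 1/22086194130
Σ_t [1,7]: t=1:−1/18289152000 t=2:+1/248832000 t=3:−1/24883200 t=4:+1/11943936 t=5:−1/24883200 t=6:+1/248832000 t=7:−1/18289152000 = 11/975421440
(3j)²=1750/289731 [(7 8 7; 0 0 0)], sign=-1
Σ_t [3,8]: t=3:−1/373248000 t=4:+1/39813120 t=5:−1/24883200 t=6:+1/74649600 t=7:−1/1219276800 t=8:+1/195084288000 = -121/23410114560
(3j)²=15125/4056234 [(7 8 7; -2 0 2)], sign=+1
⇒ 4πI² = 47265625/548653937
I = (-1)√(47265625/548653937/(4π)) = -0.08279775

-0.082798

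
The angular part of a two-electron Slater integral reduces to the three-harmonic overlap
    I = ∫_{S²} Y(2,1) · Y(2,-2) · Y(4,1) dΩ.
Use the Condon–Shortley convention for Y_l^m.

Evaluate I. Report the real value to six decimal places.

m-sum 0 ✓  L=8 even ✓  0≤4≤4 ✓
Π(2lᵢ+1) = 5×5×9 = 225
triangle coeff Δ(2,2,4) = 1/630
Σ_t [0,0]: t=0:+1/16 = 1/16
(3j)²=2/35 [(2 2 4; 0 0 0)], sign=+1
Σ_t [0,0]: t=0:+1/144 = 1/144
(3j)²=1/126 [(2 2 4; 1 -2 1)], sign=-1
⇒ 4πI² = 5/49
I = (-1)√(5/49/(4π)) = -0.09011188

-0.090112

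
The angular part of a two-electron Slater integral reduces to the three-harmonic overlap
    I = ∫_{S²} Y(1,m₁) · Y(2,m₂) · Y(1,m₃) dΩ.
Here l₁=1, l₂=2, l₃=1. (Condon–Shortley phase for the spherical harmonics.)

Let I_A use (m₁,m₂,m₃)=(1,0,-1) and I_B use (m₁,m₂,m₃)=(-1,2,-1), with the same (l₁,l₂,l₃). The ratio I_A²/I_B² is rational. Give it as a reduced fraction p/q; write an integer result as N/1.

1/6

Shared (l₁,l₂,l₃)=(1,2,1): N and (l;000)² cancel in I_A²/I_B².
A: Δ = 2!·0!·2!/5! = 1/30; Racah Σ t=0..0: t=0:+1/4 = 1/4; ⇒ 3j(1 2 1; 1 0 -1)² = 1/30, sgn +1
B: Δ = 2!·0!·2!/5! = 1/30; Racah Σ t=2..2: t=2:+1/4 = 1/4; ⇒ 3j(1 2 1; -1 2 -1)² = 1/5, sgn +1
I_A²/I_B² = (1/30)/(1/5) = 1/6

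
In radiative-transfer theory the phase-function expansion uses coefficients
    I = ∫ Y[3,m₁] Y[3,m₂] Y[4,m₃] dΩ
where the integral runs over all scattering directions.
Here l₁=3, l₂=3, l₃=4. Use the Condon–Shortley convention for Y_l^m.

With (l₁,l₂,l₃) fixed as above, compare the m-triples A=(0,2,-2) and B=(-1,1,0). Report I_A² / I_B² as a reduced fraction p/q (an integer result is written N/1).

l's match ⇒ only the (l;m) 3-j factors differ between A and B.
A: triangle coeff Δ(3,3,4) = 1/34650; Σ_t [1,2]: t=1:−1/96 t=2:+1/72 = 1/288; (3j)²=1/462 [(3 3 4; 0 2 -2)], sign=+1
B: triangle coeff Δ(3,3,4) = 1/34650; Σ_t [0,2]: t=0:+1/1152 t=1:−1/36 t=2:+1/32 = 5/1152; (3j)²=1/1386 [(3 3 4; -1 1 0)], sign=+1
I_A²/I_B² = (1/462)/(1/1386) = 3/1

3/1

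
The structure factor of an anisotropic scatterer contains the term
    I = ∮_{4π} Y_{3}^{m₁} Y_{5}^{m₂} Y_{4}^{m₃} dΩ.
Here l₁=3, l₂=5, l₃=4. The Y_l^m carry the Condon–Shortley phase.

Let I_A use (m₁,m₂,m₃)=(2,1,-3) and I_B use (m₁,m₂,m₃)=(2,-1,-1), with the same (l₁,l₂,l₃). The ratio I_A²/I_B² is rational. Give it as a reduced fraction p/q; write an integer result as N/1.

847/625

Same 3,5,4: normalisation and zero-m 3j drop out of the ratio.
A: Δ: 4! 2! 6! / 13! → 1/180180; sum: t=0:+1/17280 t=1:−1/1440 = -11/17280; 3j²(3 5 4; 2 1 -3) = Δ·Π!·Σ² = 11/468  (sign +1)
B: Δ: 4! 2! 6! / 13! → 1/180180; sum: t=0:+1/1152 t=1:−1/432 = -5/3456; 3j²(3 5 4; 2 -1 -1) = Δ·Π!·Σ² = 625/36036  (sign +1)
I_A²/I_B² = (11/468)/(625/36036) = 847/625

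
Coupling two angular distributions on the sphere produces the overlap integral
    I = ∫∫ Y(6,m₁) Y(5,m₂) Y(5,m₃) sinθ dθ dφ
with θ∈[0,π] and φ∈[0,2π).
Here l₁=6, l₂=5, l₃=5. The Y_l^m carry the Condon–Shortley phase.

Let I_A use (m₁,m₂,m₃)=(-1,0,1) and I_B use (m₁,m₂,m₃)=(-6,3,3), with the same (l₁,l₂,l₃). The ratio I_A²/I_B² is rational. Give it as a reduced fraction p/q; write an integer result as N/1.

Shared (l₁,l₂,l₃)=(6,5,5): N and (l;000)² cancel in I_A²/I_B².
A: Δ = 6!·6!·4!/17! = 1/28588560; Racah Σ t=1..5: t=1:−1/2073600 t=2:+1/34560 t=3:−1/6912 t=4:+1/10368 t=5:−1/138240 = -7/259200; ⇒ 3j(6 5 5; -1 0 1)² = 28/7293, sgn -1
B: Δ = 6!·6!·4!/17! = 1/28588560; Racah Σ t=6..6: t=6:+1/2073600 = 1/2073600; ⇒ 3j(6 5 5; -6 3 3)² = 28/1105, sgn +1
I_A²/I_B² = (28/7293)/(28/1105) = 5/33

5/33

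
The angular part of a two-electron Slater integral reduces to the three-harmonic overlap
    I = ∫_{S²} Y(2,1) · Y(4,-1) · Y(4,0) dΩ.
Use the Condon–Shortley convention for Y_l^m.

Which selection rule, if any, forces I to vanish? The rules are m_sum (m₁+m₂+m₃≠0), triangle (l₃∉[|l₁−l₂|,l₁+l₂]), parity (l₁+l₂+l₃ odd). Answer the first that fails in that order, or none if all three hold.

m₁+m₂+m₃ = 1 − 1 + 0 = 0  ✓
triangle: |2−4|=2 ≤ l₃=4 ≤ 2+4=6  ✓
parity: l₁+l₂+l₃ = 10 is even  ✓

none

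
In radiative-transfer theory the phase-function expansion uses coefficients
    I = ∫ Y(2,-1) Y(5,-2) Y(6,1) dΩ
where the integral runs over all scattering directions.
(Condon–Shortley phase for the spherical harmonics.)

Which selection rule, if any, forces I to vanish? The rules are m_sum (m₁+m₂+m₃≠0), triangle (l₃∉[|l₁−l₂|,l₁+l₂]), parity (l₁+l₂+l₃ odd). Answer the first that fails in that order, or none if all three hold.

m_sum

m₁+m₂+m₃ = -1 − 2 + 1 = -2  ✗
triangle: |2−5|=3 ≤ l₃=6 ≤ 2+5=7
parity: l₁+l₂+l₃ = 13 is odd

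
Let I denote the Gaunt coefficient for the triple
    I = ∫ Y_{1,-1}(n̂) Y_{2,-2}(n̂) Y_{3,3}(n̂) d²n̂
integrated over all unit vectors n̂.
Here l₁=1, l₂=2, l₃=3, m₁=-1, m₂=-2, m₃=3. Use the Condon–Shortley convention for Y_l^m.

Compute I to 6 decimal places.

-0.319865

Checks pass: Σm=0; 6 even; l₃=3∈[1,3].
(2·1+1)(2·2+1)(2·3+1) = 105
Δ: 0! 2! 4! / 7! → 1/105
sum: t=0:+1/4 = 1/4
3j²(1 2 3; 0 0 0) = Δ·Π!·Σ² = 3/35  (sign -1)
sum: t=0:+1/48 = 1/48
3j²(1 2 3; -1 -2 3) = Δ·Π!·Σ² = 1/7  (sign +1)
combine: 4πI² = 105·3/35·1/7 = 9/7
take √, sign -1: I = -0.31986543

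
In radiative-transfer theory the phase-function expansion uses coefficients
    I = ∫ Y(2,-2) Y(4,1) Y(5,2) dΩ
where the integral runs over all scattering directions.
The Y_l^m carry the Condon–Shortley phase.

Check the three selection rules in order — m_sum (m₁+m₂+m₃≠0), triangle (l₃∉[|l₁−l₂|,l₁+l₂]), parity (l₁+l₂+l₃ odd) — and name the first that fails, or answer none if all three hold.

azimuthal sum: -2 + 1 + 2 = 1  ✗
2 ≤ 5 ≤ 6 (triangle on l)
L = 2 + 4 + 5 = 11 (odd)

m_sum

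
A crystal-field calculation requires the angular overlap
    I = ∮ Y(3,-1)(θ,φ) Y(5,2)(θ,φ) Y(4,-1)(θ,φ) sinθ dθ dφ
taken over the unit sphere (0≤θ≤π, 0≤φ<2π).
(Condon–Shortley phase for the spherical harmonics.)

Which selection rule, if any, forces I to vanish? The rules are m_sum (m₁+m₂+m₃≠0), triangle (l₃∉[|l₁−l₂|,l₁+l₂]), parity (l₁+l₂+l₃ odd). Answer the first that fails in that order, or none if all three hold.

azimuthal sum: -1 + 2 − 1 = 0  ✓
2 ≤ 4 ≤ 8 (triangle on l)  ✓
L = 3 + 5 + 4 = 12 (even)  ✓

none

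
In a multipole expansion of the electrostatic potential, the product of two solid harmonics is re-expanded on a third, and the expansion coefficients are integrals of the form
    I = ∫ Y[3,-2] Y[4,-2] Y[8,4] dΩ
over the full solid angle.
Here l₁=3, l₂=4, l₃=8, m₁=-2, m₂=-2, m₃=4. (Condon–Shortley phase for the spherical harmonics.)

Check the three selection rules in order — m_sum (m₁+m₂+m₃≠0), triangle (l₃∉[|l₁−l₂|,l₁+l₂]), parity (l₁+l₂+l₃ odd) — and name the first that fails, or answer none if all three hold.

azimuthal sum: -2 − 2 + 4 = 0  ✓
1 ≤ 8 ≤ 7 (triangle on l)  ✗
L = 3 + 4 + 8 = 15 (odd)

triangle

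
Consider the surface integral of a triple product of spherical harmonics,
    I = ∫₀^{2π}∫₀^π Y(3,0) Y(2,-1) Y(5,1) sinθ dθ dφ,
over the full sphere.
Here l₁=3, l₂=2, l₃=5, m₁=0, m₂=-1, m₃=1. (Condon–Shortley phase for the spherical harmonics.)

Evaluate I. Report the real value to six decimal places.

m-sum 0 ✓  L=10 even ✓  1≤5≤5 ✓
Π(2lᵢ+1) = 7×5×11 = 385
triangle coeff Δ(3,2,5) = 1/2310
Σ_t [0,0]: t=0:+1/144 = 1/144
(3j)²=10/231 [(3 2 5; 0 0 0)], sign=-1
Σ_t [0,0]: t=0:+1/216 = 1/216
(3j)²=8/231 [(3 2 5; 0 -1 1)], sign=+1
⇒ 4πI² = 400/693
I = (-1)√(400/693/(4π)) = -0.21431790

-0.214318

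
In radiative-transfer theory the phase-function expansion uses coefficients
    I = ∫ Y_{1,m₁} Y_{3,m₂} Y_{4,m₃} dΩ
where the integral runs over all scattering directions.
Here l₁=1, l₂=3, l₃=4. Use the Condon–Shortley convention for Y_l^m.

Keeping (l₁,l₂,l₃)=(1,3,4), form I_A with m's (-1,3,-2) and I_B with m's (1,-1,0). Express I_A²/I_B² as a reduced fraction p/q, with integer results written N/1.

1/6

Shared (l₁,l₂,l₃)=(1,3,4): N and (l;000)² cancel in I_A²/I_B².
A: Δ = 0!·2!·6!/9! = 1/252; Racah Σ t=0..0: t=0:+1/1440 = 1/1440; ⇒ 3j(1 3 4; -1 3 -2)² = 1/252, sgn +1
B: Δ = 0!·2!·6!/9! = 1/252; Racah Σ t=0..0: t=0:+1/96 = 1/96; ⇒ 3j(1 3 4; 1 -1 0)² = 1/42, sgn +1
I_A²/I_B² = (1/252)/(1/42) = 1/6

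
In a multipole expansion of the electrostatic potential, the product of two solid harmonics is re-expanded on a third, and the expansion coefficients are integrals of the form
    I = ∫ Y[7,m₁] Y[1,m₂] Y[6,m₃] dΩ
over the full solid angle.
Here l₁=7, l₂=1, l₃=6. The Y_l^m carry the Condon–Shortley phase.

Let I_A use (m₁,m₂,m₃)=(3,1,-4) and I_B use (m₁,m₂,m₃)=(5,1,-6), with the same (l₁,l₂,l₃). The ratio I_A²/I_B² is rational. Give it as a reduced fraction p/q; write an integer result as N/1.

6/1

Same 7,1,6: normalisation and zero-m 3j drop out of the ratio.
A: Δ: 2! 12! 0! / 15! → 1/1365; sum: t=2:+1/14515200 = 1/14515200; 3j²(7 1 6; 3 1 -4) = Δ·Π!·Σ² = 2/455  (sign +1)
B: Δ: 2! 12! 0! / 15! → 1/1365; sum: t=2:+1/958003200 = 1/958003200; 3j²(7 1 6; 5 1 -6) = Δ·Π!·Σ² = 1/1365  (sign +1)
I_A²/I_B² = (2/455)/(1/1365) = 6/1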